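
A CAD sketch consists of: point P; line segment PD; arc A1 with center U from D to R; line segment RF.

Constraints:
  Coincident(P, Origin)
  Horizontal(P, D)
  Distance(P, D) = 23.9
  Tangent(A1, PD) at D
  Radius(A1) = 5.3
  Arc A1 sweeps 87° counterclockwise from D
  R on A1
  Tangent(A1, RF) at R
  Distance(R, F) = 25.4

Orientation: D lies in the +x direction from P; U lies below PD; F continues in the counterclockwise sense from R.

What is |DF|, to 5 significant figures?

31.101

P is at the origin; PD is horizontal with |PD| = 23.9 and D on the +x side, so D = (23.900, 0.0000). The tangent condition forces UD to be normal to PD, so U = D + (0, -5.3) = (23.900, -5.3000). On A1, D sits at bearing 90° from U; an 87° counterclockwise sweep puts R at bearing 177°, so R = U + 5.3·(cos 177°, sin 177°) = (18.607, -5.0226). A1 meets RF tangentially, so UR is at right angles to RF, so RF runs along (−sin 177°, cos 177°); with |RF| = 25.4, F = (17.278, -30.388). Then |DF| = |F − D| = 31.101.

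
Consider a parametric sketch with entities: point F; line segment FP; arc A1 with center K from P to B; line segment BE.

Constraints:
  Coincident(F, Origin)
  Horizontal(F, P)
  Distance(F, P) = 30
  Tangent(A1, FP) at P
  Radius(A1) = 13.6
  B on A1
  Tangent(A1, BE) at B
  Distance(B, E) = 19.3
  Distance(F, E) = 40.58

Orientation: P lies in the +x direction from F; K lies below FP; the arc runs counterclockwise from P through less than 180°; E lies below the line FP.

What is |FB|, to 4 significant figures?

23.22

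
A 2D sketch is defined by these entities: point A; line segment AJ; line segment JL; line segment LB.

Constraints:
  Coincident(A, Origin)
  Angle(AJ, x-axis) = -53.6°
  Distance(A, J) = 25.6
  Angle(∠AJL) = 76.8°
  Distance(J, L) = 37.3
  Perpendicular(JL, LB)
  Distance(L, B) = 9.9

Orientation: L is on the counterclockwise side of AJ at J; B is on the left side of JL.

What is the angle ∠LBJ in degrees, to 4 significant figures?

75.14°

A is at the origin; AJ runs at -53.6° with length 25.6, so J = 25.6·(cos -53.6°, sin -53.6°) = (15.19, -20.61). ∠AJL = 76.8°, so JL runs at -53.6° + (180° − 76.8°) = 49.60° from the x-axis; with |JL| = 37.3, L = J + 37.3·(cos 49.60°, sin 49.60°) = (39.37, 7.800). JL is perpendicular to LB; with |LB| = 9.9 on the left of JL, B = L + 9.9·(-0.7615, 0.6481) = (31.83, 14.22). Then cos ∠LBJ = BL·BJ / (|BL||BJ|), giving 75.14°.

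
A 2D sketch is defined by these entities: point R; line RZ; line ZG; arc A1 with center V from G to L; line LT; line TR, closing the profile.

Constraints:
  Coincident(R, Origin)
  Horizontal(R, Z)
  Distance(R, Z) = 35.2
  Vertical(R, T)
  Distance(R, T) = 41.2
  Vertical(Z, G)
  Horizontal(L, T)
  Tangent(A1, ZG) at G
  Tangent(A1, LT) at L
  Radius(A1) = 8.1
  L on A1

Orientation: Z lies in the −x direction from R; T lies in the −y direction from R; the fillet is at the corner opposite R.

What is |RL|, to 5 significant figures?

49.314

R is at the origin; RZ is horizontal with |RZ| = 35.2 and Z on the −x side, so Z = (-35.200, 0.0000). R and T share the same x with |RT| = 41.2 and T on the −y side, so T = (0.0000, -41.200). The virtual corner opposite R is at (-35.200, -41.200). A1 meets ZG tangentially, so VG is at right angles to ZG and since A1 is tangent to LT there, VL ⟂ LT, with radius 8.1, so the center V sits 8.1 in from both sides at V = (-27.100, -33.100). That places the tangent points at G = (-35.200, -33.100) on ZG and L = (-27.100, -41.200) on LT. Then |RL| = |L − R| = 49.314.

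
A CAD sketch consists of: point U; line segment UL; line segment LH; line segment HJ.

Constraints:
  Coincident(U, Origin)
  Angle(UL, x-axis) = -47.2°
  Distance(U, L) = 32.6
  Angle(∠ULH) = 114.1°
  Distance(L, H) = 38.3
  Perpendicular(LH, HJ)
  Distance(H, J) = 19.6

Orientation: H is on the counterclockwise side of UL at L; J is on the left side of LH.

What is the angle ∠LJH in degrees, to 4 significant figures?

62.90°

∠ULH = 114.1°, so LH runs at -47.2° + (180° − 114.1°) = 18.70° from the x-axis; with |LH| = 38.3, H = L + 38.3·(cos 18.70°, sin 18.70°) = (58.43, -11.64). LH is perpendicular to HJ; with |HJ| = 19.6 on the left of LH, J = H + 19.6·(-0.3206, 0.9472) = (52.14, 6.925). Then cos ∠LJH = JL·JH / (|JL||JH|), giving 62.90°.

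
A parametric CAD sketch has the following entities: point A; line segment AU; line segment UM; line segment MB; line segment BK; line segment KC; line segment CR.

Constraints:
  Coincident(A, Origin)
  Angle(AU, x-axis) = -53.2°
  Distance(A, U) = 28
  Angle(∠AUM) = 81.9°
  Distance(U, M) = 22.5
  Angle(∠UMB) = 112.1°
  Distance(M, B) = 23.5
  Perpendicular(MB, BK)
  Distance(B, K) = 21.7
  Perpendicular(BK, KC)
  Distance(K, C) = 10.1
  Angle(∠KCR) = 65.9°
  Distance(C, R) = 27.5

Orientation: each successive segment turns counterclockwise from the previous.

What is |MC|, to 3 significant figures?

25.5

A is at the origin; AU runs at -53.2° with length 28.0, so U = (16.8, -22.4). ∠AUM = 81.9° gives UM at 44.9° from the x-axis; with |UM| = 22.5, M = (32.7, -6.54). ∠UMB = 112.1° gives MB at 113° from the x-axis; with |MB| = 23.5, B = (23.6, 15.1). MB ⟂ BK, so BK runs at -157°; with |BK| = 21.7, K = (3.60, 6.72). BK ⟂ KC, so KC runs at -67.2°; with |KC| = 10.1, C = (7.51, -2.59). Then |MC| = |C − M| = 25.5.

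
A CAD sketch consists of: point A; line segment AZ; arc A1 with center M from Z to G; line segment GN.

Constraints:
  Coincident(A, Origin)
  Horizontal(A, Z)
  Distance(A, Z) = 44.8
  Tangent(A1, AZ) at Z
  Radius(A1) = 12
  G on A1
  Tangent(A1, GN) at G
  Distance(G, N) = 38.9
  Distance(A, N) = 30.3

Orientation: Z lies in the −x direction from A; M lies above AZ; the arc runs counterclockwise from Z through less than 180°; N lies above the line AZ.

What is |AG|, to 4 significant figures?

36.87

Checks: |MG| = 12.00 ✓; ∠(MG, GN) = 90.00° ✓; |GN| = 38.90 ✓; |AN| = 30.30 ✓.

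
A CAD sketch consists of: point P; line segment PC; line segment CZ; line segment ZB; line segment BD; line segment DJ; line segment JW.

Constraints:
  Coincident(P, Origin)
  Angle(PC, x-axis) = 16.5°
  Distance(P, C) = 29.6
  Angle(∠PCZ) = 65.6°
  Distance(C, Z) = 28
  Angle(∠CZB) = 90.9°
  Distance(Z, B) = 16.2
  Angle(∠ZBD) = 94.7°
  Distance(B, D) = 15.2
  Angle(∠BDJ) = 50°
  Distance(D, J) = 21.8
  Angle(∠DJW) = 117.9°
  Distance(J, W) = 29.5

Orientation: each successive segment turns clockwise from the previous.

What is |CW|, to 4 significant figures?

54.84

P is at the origin; PC runs at 16.5° with length 29.6, so C = (28.38, 8.407). ∠PCZ = 65.6° gives CZ at -97.90° from the x-axis; with |CZ| = 28.0, Z = (24.53, -19.33). ∠CZB = 90.9° gives ZB at 173.0° from the x-axis; with |ZB| = 16.2, B = (8.453, -17.35). ∠ZBD = 94.7° gives BD at 87.70° from the x-axis; with |BD| = 15.2, D = (9.063, -2.165). ∠BDJ = 50.0° gives DJ at -42.30° from the x-axis; with |DJ| = 21.8, J = (25.19, -16.84). ∠DJW = 117.9° gives JW at -104.4° from the x-axis; with |JW| = 29.5, W = (17.85, -45.41). Then |CW| = |W − C| = 54.84.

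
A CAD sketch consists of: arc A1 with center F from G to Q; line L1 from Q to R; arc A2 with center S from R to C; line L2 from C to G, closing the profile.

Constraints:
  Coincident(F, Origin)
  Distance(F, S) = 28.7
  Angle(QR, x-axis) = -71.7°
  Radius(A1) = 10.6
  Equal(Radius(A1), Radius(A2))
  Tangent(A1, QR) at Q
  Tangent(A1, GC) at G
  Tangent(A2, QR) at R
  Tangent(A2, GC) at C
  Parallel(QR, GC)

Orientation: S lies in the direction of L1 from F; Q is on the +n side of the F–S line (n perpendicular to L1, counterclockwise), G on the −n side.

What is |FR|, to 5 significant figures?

30.595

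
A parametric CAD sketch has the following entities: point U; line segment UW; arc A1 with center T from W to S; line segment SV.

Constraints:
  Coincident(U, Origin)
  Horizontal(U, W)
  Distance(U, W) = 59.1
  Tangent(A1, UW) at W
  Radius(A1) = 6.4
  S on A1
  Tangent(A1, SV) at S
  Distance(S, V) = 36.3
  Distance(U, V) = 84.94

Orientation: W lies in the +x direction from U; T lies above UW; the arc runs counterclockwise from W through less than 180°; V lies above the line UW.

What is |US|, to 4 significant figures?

65.42

U is at the origin; UW is horizontal with |UW| = 59.1 and W on the +x side, so W = (59.10, 0.000). Since A1 is tangent to UW there, TW ⟂ UW, so T = W + (0, 6.4) = (59.10, 6.400). Since TS ⟂ SV (tangency), |TV| = √(6.4² + 36.3²) = 36.86 regardless of where S sits on A1. So V lies on both circle(U, 84.94) and circle(T, 36.86); the above-UW intersection is V = (75.15, 39.58). S is the foot of the tangent from V: S = (65.26, 4.655).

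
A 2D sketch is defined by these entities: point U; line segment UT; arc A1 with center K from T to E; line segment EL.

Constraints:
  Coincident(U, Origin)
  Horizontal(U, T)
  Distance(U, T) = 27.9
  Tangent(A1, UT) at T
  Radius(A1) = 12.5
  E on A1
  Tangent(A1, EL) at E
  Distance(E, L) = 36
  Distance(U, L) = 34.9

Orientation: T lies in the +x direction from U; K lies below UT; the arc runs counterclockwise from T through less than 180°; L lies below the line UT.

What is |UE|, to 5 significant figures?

18.454

U is at the origin; U and T share the same y with |UT| = 27.9 and T on the +x side, so T = (27.900, 0.0000). Tangency of A1 to UT means the radius KT is perpendicular to UT, so K = T + (0, -12.5) = (27.900, -12.500). Since KE ⟂ EL (tangency), |KL| = √(12.5² + 36.0²) = 38.108 regardless of where E sits on A1. So L lies on both circle(U, 34.9) and circle(K, 38.108); the below-UT intersection is L = (-3.0250, -34.769). E is the foot of the tangent from L: E = (17.672, -5.3134).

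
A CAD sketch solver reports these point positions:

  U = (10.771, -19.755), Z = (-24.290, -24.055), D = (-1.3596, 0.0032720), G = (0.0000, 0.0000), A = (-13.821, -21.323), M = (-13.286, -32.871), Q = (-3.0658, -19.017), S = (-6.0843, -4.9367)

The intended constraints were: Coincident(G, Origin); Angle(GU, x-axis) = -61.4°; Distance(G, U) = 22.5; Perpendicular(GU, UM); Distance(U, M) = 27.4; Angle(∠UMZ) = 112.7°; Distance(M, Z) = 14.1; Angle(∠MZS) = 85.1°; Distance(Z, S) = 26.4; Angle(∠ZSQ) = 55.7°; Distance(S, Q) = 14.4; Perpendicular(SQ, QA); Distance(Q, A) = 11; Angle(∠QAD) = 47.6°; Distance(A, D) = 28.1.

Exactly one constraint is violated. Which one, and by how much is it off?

Distance(A, D) = 28.1 — off by 3.40.

G = (0.00, 0.00) ✓; GU at -61.40° ✓; |GU| = 22.50 ✓; ∠(GU, UM) = 90.00° ✓; |UM| = 27.40 ✓; ∠UMZ = 112.7° ✓; |MZ| = 14.10 ✓; ∠MZS = 85.10° ✓; |ZS| = 26.40 ✓; ∠ZSQ = 55.70° ✓; |SQ| = 14.40 ✓; ∠(SQ, QA) = 90.00° ✓; |QA| = 11.00 ✓; ∠QAD = 47.60° ✓; |AD| = 24.70 ✗.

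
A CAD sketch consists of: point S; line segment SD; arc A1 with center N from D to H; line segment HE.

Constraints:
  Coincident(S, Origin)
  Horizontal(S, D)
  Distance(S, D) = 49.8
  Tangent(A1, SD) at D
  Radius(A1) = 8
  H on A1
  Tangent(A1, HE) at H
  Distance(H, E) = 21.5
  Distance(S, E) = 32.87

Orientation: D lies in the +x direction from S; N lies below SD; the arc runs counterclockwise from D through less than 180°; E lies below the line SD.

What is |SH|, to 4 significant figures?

44.50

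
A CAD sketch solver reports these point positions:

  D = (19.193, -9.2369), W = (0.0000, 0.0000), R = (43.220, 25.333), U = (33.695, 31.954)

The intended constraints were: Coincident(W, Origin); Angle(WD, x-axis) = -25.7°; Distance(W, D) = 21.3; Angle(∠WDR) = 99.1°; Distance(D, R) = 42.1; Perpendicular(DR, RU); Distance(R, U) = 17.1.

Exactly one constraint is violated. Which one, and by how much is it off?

Distance(R, U) = 17.1 — off by 5.50.

W = (0.00, 0.00) ✓; WD at -25.70° ✓; |WD| = 21.30 ✓; ∠WDR = 99.10° ✓; |DR| = 42.10 ✓; ∠(DR, RU) = 90.00° ✓; |RU| = 11.60 ✗.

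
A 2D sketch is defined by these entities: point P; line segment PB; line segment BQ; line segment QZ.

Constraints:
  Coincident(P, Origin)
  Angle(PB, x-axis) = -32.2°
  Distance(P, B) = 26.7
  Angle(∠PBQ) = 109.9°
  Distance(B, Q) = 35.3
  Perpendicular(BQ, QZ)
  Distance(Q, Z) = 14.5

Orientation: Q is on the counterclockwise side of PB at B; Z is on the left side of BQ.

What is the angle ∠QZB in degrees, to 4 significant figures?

67.67°

P is at the origin; PB runs at -32.2° with length 26.7, so B = 26.7·(cos -32.2°, sin -32.2°) = (22.59, -14.23). ∠PBQ = 109.9°, so BQ runs at -32.2° + (180° − 109.9°) = 37.90° from the x-axis; with |BQ| = 35.3, Q = B + 35.3·(cos 37.90°, sin 37.90°) = (50.45, 7.456). The perpendicularity gives QZ at right angles to BQ; with |QZ| = 14.5 on the left of BQ, Z = Q + 14.5·(-0.6143, 0.7891) = (41.54, 18.90). Then cos ∠QZB = ZQ·ZB / (|ZQ||ZB|), giving 67.67°.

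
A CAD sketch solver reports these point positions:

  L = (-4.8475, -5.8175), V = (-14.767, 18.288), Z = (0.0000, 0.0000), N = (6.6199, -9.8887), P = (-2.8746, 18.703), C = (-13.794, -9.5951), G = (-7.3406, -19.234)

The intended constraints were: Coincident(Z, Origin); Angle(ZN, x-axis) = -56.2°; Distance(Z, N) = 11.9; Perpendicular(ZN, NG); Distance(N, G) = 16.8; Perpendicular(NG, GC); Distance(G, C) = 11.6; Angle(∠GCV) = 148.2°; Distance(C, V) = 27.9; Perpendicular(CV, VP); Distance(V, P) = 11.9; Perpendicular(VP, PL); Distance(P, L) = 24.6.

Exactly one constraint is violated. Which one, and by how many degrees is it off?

Perpendicular(VP, PL) — off by 6.60°.

Z = (0.00, 0.00) ✓; ZN at -56.20° ✓; |ZN| = 11.90 ✓; ∠(ZN, NG) = 90.00° ✓; |NG| = 16.80 ✓; ∠(NG, GC) = 90.00° ✓; |GC| = 11.60 ✓; ∠GCV = 148.2° ✓; |CV| = 27.90 ✓; ∠(CV, VP) = 90.00° ✓; |VP| = 11.90 ✓; ∠(VP, PL) = 96.60° ✗; |PL| = 24.60 ✓.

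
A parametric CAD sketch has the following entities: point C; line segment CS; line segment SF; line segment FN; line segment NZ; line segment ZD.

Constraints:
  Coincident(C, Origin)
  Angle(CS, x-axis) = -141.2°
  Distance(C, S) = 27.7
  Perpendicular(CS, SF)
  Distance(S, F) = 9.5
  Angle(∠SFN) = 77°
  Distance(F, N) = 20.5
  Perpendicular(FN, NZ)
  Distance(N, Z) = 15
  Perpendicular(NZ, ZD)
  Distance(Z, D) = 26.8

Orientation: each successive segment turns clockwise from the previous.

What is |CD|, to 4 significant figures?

37.40

C is at the origin; CS runs at -141.2° with length 27.7, so S = (-21.59, -17.36). CS ⟂ SF, so SF runs at 128.8°; with |SF| = 9.5, F = (-27.54, -9.953). ∠SFN = 77.0° gives FN at 25.80° from the x-axis; with |FN| = 20.5, N = (-9.084, -1.031). FN is perpendicular to NZ, so NZ runs at -64.20°; with |NZ| = 15.0, Z = (-2.555, -14.54). NZ ⟂ ZD, so ZD runs at -154.2°; with |ZD| = 26.8, D = (-26.68, -26.20). Then |CD| = |D − C| = 37.40.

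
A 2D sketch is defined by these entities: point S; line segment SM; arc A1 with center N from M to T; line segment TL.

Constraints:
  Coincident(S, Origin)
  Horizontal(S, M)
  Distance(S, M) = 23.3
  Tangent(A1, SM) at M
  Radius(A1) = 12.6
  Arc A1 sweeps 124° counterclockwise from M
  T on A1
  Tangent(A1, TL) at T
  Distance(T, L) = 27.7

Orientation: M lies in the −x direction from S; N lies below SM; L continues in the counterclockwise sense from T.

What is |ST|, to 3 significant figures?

39.0

Since A1 is tangent to SM there, NM ⟂ SM, so N = M + (0, -12.6) = (-23.3, -12.6). On A1, M sits at bearing 90° from N; a 124° counterclockwise sweep puts T at bearing 214°, so T = N + 12.6·(cos 214°, sin 214°) = (-33.7, -19.6). Then |ST| = |T − S| = 39.0.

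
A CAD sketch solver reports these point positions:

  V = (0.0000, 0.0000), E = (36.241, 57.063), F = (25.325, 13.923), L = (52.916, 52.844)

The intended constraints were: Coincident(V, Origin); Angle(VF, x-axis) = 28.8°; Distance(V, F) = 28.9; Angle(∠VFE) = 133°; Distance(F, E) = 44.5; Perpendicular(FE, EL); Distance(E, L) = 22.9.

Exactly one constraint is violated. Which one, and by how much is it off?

Distance(E, L) = 22.9 — off by 5.70.

V = (0.00, 0.00) ✓; VF at 28.80° ✓; |VF| = 28.90 ✓; ∠VFE = 133.0° ✓; |FE| = 44.50 ✓; ∠(FE, EL) = 90.00° ✓; |EL| = 17.20 ✗.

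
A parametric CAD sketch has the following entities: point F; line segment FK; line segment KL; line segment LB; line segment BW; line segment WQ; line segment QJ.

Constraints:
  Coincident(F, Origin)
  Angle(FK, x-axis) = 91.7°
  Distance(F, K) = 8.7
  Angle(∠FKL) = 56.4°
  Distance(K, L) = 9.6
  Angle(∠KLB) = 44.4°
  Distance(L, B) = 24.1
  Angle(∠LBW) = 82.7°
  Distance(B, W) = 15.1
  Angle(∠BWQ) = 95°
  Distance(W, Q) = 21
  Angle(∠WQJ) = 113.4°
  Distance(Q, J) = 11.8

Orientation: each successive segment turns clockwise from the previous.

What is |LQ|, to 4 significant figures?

14.19

∠LBW = 82.7° gives BW at 95.20° from the x-axis; with |BW| = 15.1, W = (-17.01, 13.44). ∠BWQ = 95.0° gives WQ at 10.20° from the x-axis; with |WQ| = 21.0, Q = (3.663, 17.16). Then |LQ| = |Q − L| = 14.19.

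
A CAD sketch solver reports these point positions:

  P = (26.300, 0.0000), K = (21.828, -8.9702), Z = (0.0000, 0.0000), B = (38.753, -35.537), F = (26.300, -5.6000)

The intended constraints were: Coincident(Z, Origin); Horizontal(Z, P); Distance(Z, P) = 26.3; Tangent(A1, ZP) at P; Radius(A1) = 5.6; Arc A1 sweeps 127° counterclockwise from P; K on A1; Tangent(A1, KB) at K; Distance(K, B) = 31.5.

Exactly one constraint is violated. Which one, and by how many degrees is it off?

Tangent(A1, KB) at K — off by 4.50°.

Z = (0.00, 0.00) ✓; Z.y = 0.00, P.y = 0.00 ✓; |ZP| = 26.30 ✓; ∠(FP, PZ) = 90.00° ✓; |FP| = 5.600 ✓; bearing(F→K) − bearing(F→P) = 127.0° ✓; |FK| = 5.600 ✓; ∠(FK, KB) = 94.50° ✗; |KB| = 31.50 ✓.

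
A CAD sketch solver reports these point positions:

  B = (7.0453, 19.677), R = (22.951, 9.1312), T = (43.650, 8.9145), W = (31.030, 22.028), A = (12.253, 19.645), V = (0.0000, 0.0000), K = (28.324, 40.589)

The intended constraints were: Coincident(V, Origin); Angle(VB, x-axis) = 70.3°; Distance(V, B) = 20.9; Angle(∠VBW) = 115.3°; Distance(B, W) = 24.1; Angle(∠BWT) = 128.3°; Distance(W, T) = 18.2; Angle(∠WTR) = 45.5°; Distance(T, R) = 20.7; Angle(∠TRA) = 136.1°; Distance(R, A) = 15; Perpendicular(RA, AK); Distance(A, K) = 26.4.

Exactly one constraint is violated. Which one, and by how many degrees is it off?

Perpendicular(RA, AK) — off by 7.00°.

V = (0.00, 0.00) ✓; VB at 70.30° ✓; |VB| = 20.90 ✓; ∠VBW = 115.3° ✓; |BW| = 24.10 ✓; ∠BWT = 128.3° ✓; |WT| = 18.20 ✓; ∠WTR = 45.50° ✓; |TR| = 20.70 ✓; ∠TRA = 136.1° ✓; |RA| = 15.00 ✓; ∠(RA, AK) = 83.00° ✗; |AK| = 26.40 ✓.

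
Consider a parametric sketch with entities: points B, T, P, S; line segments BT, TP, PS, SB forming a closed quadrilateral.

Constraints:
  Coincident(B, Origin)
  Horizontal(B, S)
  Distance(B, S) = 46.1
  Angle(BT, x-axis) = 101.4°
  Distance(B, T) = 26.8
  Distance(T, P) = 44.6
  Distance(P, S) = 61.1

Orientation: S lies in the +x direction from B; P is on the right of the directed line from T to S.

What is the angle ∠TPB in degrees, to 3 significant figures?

25.7°

Checks: |TP| = 44.60 ✓; |PS| = 61.10 ✓.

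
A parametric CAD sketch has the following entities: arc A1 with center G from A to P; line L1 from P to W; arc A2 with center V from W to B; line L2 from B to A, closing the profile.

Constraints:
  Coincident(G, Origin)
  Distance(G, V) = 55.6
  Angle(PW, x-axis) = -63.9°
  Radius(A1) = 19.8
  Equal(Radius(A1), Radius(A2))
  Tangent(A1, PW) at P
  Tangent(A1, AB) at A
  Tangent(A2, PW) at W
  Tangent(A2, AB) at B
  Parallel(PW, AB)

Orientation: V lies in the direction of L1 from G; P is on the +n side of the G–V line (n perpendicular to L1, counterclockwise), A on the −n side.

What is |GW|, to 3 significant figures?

59.0

The slot axis is L1's direction at -63.9°, so u = (cos -63.9°, sin -63.9°) = (0.440, -0.898) and n = (−sin -63.9°, cos -63.9°) = (0.898, 0.440). G is at the origin and V lies 55.6 along u from G, so V = 55.6·u = (24.5, -49.9). Tangency of A1 to both parallel lines with radius 19.8 puts P and A at G ± 19.8·n: P = (17.8, 8.71), A = (-17.8, -8.71). Equal radii place W and B the same way about V: W = V + 19.8·n = (42.2, -41.2), B = V − 19.8·n = (6.68, -58.6). Then |GW| = |W − G| = 59.0.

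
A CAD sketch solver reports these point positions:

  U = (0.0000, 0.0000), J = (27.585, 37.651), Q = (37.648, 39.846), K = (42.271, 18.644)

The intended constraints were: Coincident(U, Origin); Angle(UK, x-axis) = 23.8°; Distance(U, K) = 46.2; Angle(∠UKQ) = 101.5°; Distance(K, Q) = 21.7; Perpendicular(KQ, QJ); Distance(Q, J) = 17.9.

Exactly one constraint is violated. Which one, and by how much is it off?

Distance(Q, J) = 17.9 — off by 7.60.

U = (0.00, 0.00) ✓; UK at 23.80° ✓; |UK| = 46.20 ✓; ∠UKQ = 101.5° ✓; |KQ| = 21.70 ✓; ∠(KQ, QJ) = 90.00° ✓; |QJ| = 10.30 ✗.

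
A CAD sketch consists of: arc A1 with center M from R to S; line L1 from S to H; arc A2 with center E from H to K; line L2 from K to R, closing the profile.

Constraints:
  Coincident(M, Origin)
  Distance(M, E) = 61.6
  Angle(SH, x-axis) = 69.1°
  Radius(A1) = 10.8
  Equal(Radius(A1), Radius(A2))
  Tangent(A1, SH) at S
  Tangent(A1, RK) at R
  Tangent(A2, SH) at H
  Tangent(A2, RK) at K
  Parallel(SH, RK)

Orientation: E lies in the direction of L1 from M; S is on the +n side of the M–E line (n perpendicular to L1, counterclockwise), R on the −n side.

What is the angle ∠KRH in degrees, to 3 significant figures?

19.3°

The slot axis is L1's direction at 69.1°, so u = (cos 69.1°, sin 69.1°) = (0.357, 0.934) and n = (−sin 69.1°, cos 69.1°) = (-0.934, 0.357). M is at the origin and E lies 61.6 along u from M, so E = 61.6·u = (22.0, 57.5). Tangency of A1 to both parallel lines with radius 10.8 puts S and R at M ± 10.8·n: S = (-10.1, 3.85), R = (10.1, -3.85). Equal radii place H and K the same way about E: H = E + 10.8·n = (11.9, 61.4), K = E − 10.8·n = (32.1, 53.7). Then cos ∠KRH = RK·RH / (|RK||RH|), giving 19.3°.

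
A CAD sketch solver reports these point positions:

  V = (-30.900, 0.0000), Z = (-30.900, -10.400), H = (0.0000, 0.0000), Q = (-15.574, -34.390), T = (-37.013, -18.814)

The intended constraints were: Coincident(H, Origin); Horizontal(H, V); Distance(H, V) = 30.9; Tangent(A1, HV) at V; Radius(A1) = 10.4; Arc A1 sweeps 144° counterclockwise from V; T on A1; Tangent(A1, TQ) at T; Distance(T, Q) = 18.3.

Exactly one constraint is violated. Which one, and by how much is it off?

Distance(T, Q) = 18.3 — off by 8.20.

H = (0.00, 0.00) ✓; H.y = 0.00, V.y = 0.00 ✓; |HV| = 30.90 ✓; ∠(ZV, VH) = 90.00° ✓; |ZV| = 10.40 ✓; bearing(Z→T) − bearing(Z→V) = 144.0° ✓; |ZT| = 10.40 ✓; ∠(ZT, TQ) = 90.00° ✓; |TQ| = 26.50 ✗.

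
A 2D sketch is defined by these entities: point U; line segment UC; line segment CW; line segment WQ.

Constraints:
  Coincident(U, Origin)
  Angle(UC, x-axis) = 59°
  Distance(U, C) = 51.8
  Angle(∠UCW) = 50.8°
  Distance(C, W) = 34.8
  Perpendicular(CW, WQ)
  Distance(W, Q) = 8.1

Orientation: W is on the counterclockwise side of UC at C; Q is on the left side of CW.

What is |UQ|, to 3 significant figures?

32.1

U is at the origin; UC runs at 59.0° with length 51.8, so C = 51.8·(cos 59.0°, sin 59.0°) = (26.7, 44.4). ∠UCW = 50.8°, so CW runs at 59.0° + (180° − 50.8°) = 188° from the x-axis; with |CW| = 34.8, W = C + 34.8·(cos 188°, sin 188°) = (-7.77, 39.4). CW ⟂ WQ; with |WQ| = 8.1 on the left of CW, Q = W + 8.1·(0.143, -0.990) = (-6.61, 31.4). Then |UQ| = |Q − U| = 32.1.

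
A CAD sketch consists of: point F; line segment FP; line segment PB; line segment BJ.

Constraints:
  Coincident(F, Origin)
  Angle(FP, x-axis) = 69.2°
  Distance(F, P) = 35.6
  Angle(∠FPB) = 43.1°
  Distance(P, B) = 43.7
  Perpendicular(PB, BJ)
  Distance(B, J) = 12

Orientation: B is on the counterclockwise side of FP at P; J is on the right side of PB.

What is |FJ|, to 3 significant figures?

40.4

∠FPB = 43.1°, so PB runs at 69.2° + (180° − 43.1°) = 206° from the x-axis; with |PB| = 43.7, B = P + 43.7·(cos 206°, sin 206°) = (-26.6, 14.1). The perpendicularity gives BJ at right angles to PB; with |BJ| = 12.0 on the right of PB, J = B + 12.0·(-0.440, 0.898) = (-31.9, 24.8). Then |FJ| = |J − F| = 40.4.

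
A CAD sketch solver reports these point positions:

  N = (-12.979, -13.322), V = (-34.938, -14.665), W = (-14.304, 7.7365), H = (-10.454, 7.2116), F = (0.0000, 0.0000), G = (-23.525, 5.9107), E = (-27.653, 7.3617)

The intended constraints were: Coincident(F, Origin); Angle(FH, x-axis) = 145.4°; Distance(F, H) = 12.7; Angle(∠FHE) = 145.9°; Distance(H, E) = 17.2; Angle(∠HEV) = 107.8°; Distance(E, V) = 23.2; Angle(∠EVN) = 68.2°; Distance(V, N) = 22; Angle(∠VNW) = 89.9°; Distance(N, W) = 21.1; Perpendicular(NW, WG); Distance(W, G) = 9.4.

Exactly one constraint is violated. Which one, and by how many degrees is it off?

Perpendicular(NW, WG) — off by 7.60°.

F = (0.00, 0.00) ✓; FH at 145.4° ✓; |FH| = 12.70 ✓; ∠FHE = 145.9° ✓; |HE| = 17.20 ✓; ∠HEV = 107.8° ✓; |EV| = 23.20 ✓; ∠EVN = 68.20° ✓; |VN| = 22.00 ✓; ∠VNW = 89.90° ✓; |NW| = 21.10 ✓; ∠(NW, WG) = 97.60° ✗; |WG| = 9.400 ✓.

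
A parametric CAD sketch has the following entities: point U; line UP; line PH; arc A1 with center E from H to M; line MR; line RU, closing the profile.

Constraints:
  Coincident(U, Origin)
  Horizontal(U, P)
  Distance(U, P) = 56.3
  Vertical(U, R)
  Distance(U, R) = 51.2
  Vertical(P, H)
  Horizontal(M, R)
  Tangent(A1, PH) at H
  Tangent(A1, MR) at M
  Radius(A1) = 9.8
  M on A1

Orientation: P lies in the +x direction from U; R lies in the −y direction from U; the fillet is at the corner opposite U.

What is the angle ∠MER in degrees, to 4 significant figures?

78.10°

U is at the origin; UP is horizontal with |UP| = 56.3 and P on the +x side, so P = (56.30, 0.000). UR is vertical with |UR| = 51.2 and R on the −y side, so R = (0.000, -51.20). The virtual corner opposite U is at (56.30, -51.20). Since A1 is tangent to PH there, EH ⟂ PH and A1 meets MR tangentially, so EM is at right angles to MR, with radius 9.8, so the center E sits 9.8 in from both sides at E = (46.50, -41.40). That places the tangent points at H = (56.30, -41.40) on PH and M = (46.50, -51.20) on MR. Then cos ∠MER = EM·ER / (|EM||ER|), giving 78.10°.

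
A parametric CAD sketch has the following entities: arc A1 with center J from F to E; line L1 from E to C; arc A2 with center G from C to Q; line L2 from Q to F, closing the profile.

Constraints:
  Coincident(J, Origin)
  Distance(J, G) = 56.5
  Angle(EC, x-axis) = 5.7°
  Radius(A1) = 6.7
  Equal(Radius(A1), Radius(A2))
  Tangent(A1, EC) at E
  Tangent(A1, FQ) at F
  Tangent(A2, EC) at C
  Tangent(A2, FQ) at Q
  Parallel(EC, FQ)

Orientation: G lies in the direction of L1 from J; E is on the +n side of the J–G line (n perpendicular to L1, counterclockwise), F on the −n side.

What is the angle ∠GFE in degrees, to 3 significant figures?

83.2°

The slot axis is L1's direction at 5.7°, so u = (cos 5.7°, sin 5.7°) = (0.995, 0.0993) and n = (−sin 5.7°, cos 5.7°) = (-0.0993, 0.995). J is at the origin and G lies 56.5 along u from J, so G = 56.5·u = (56.2, 5.61). Tangency of A1 to both parallel lines with radius 6.7 puts E and F at J ± 6.7·n: E = (-0.665, 6.67), F = (0.665, -6.67). Then cos ∠GFE = FG·FE / (|FG||FE|), giving 83.2°.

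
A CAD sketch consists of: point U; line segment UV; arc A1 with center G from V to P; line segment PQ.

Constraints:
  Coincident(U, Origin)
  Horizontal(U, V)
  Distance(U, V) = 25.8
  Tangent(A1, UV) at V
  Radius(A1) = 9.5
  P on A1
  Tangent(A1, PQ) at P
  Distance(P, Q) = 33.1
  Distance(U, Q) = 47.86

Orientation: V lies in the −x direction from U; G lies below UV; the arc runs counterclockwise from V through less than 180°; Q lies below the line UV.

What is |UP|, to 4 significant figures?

36.96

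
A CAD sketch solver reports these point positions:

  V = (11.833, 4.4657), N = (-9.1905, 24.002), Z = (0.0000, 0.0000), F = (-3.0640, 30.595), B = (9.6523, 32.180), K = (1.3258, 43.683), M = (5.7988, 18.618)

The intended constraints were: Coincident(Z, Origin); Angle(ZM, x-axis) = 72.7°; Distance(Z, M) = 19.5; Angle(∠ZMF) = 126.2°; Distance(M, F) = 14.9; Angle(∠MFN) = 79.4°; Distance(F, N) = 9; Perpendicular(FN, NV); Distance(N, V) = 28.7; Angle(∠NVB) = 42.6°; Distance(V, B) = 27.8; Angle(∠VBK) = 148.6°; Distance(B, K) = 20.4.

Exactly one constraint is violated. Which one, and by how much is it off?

Distance(B, K) = 20.4 — off by 6.20.

Z = (0.00, 0.00) ✓; ZM at 72.70° ✓; |ZM| = 19.50 ✓; ∠ZMF = 126.2° ✓; |MF| = 14.90 ✓; ∠MFN = 79.40° ✓; |FN| = 9.000 ✓; ∠(FN, NV) = 90.00° ✓; |NV| = 28.70 ✓; ∠NVB = 42.60° ✓; |VB| = 27.80 ✓; ∠VBK = 148.6° ✓; |BK| = 14.20 ✗.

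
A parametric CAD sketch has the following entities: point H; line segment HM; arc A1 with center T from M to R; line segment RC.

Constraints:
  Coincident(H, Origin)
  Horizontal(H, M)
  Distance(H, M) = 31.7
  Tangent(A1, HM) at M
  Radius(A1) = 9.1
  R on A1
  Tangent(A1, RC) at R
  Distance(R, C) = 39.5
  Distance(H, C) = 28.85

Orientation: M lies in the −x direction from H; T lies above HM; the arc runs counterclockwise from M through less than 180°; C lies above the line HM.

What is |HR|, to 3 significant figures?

25.7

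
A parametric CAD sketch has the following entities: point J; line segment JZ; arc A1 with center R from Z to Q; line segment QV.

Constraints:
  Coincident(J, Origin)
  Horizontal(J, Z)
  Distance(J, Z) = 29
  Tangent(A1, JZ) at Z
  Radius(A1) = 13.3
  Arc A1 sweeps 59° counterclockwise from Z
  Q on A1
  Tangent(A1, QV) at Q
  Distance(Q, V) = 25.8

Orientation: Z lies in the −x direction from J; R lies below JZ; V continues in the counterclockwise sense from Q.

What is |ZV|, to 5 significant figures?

37.755

J is at the origin; JZ is horizontal with |JZ| = 29.0 and Z on the −x side, so Z = (-29.000, 0.0000). Tangency of A1 to JZ means the radius RZ is perpendicular to JZ, so R = Z + (0, -13.3) = (-29.000, -13.300). On A1, Z sits at bearing 90° from R; a 59° counterclockwise sweep puts Q at bearing 149°, so Q = R + 13.3·(cos 149°, sin 149°) = (-40.400, -6.4500). The tangent condition forces RQ to be normal to QV, so QV runs along (−sin 149°, cos 149°); with |QV| = 25.8, V = (-53.688, -28.565). Then |ZV| = |V − Z| = 37.755.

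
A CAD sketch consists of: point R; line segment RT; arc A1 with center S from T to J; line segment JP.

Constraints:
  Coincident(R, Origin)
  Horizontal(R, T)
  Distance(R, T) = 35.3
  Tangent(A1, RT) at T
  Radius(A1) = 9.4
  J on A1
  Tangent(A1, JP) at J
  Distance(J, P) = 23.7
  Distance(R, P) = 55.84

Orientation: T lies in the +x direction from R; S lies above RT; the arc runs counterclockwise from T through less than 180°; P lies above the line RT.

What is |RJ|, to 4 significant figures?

45.64

R is at the origin; RT is horizontal with |RT| = 35.3 and T on the +x side, so T = (35.30, 0.000). A1 meets RT tangentially, so ST is at right angles to RT, so S = T + (0, 9.4) = (35.30, 9.400). Since SJ ⟂ JP (tangency), |SP| = √(9.4² + 23.7²) = 25.50 regardless of where J sits on A1. So P lies on both circle(R, 55.84) and circle(S, 25.50); the above-RT intersection is P = (45.09, 32.94). J is the foot of the tangent from P: J = (44.70, 9.246).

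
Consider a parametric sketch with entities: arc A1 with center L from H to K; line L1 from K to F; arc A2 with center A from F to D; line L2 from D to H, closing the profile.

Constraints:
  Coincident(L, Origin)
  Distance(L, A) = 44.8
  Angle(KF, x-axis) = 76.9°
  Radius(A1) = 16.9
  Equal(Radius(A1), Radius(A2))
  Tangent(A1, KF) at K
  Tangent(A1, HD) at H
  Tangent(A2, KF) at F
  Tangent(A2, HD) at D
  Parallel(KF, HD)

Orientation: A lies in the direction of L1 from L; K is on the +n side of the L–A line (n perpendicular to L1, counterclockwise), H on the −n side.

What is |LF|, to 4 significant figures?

47.88

Tangency of A1 to both parallel lines with radius 16.9 puts K and H at L ± 16.9·n: K = (-16.46, 3.830), H = (16.46, -3.830). Equal radii place F and D the same way about A: F = A + 16.9·n = (-6.306, 47.46), D = A − 16.9·n = (26.61, 39.80). Then |LF| = |F − L| = 47.88.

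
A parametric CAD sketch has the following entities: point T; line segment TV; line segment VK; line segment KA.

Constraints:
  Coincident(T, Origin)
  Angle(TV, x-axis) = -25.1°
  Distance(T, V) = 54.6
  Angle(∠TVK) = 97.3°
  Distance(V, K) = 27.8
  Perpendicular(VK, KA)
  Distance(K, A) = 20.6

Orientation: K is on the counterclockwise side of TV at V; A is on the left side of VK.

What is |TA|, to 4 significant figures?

48.30

T is at the origin; TV runs at -25.1° with length 54.6, so V = 54.6·(cos -25.1°, sin -25.1°) = (49.44, -23.16). ∠TVK = 97.3°, so VK runs at -25.1° + (180° − 97.3°) = 57.60° from the x-axis; with |VK| = 27.8, K = V + 27.8·(cos 57.60°, sin 57.60°) = (64.34, 0.3110). VK is perpendicular to KA; with |KA| = 20.6 on the left of VK, A = K + 20.6·(-0.8443, 0.5358) = (46.95, 11.35). Then |TA| = |A − T| = 48.30.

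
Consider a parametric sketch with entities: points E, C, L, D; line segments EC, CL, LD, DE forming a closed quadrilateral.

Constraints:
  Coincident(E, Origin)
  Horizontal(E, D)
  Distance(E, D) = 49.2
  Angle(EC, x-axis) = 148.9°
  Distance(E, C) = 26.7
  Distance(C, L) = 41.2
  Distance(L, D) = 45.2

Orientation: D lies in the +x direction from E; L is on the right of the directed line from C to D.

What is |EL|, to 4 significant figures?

16.41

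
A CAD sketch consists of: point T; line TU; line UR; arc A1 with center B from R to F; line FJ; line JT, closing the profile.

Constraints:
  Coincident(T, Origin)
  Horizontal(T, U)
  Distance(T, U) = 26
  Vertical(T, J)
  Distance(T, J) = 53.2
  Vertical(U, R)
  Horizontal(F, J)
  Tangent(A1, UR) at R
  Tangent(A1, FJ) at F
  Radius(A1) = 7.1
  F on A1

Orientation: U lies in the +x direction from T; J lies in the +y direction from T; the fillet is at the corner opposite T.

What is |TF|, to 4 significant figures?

56.46

T is at the origin; TU is horizontal with |TU| = 26.0 and U on the +x side, so U = (26.00, 0.000). TJ is vertical with |TJ| = 53.2 and J on the +y side, so J = (0.000, 53.20). The virtual corner opposite T is at (26.00, 53.20). The tangent condition forces BR to be normal to UR and the tangent condition forces BF to be normal to FJ, with radius 7.1, so the center B sits 7.1 in from both sides at B = (18.90, 46.10). That places the tangent points at R = (26.00, 46.10) on UR and F = (18.90, 53.20) on FJ. Then |TF| = |F − T| = 56.46.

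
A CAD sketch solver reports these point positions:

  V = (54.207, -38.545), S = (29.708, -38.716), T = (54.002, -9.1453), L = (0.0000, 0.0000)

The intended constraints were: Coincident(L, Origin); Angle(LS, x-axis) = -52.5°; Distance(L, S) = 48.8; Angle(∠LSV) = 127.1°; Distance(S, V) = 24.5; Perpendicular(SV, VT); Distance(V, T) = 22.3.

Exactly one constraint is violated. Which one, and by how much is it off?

Distance(V, T) = 22.3 — off by 7.10.

L = (0.00, 0.00) ✓; LS at -52.50° ✓; |LS| = 48.80 ✓; ∠LSV = 127.1° ✓; |SV| = 24.50 ✓; ∠(SV, VT) = 90.00° ✓; |VT| = 29.40 ✗.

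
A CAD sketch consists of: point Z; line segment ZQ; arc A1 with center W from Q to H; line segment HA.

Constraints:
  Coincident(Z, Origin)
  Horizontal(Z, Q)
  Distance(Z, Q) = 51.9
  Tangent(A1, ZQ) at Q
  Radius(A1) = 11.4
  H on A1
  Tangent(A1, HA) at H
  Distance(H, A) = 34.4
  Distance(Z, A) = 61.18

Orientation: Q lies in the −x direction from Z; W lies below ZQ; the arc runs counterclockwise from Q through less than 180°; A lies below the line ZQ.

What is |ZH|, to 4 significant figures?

63.71

Checks: Z.y = 0.00, Q.y = 0.00 ✓; ∠(WQ, QZ) = 90.00° ✓; |WQ| = 11.40 ✓; |WH| = 11.40 ✓; ∠(WH, HA) = 90.00° ✓; |HA| = 34.40 ✓; |ZA| = 61.18 ✓.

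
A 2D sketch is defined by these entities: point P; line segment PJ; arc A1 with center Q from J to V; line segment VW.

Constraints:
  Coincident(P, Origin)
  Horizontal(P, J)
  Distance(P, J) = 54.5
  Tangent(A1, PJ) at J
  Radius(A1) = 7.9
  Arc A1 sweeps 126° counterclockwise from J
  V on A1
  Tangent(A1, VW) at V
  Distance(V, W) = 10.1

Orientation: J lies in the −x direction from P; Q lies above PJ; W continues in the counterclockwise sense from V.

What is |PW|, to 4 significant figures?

57.88

P is at the origin; PJ is horizontal with |PJ| = 54.5 and J on the −x side, so J = (-54.50, 0.000). Tangency of A1 to PJ means the radius QJ is perpendicular to PJ, so Q = J + (0, 7.9) = (-54.50, 7.900). On A1, J sits at bearing -90° from Q; a 126° counterclockwise sweep puts V at bearing 36°, so V = Q + 7.9·(cos 36°, sin 36°) = (-48.11, 12.54). The tangent condition forces QV to be normal to VW, so VW runs along (−sin 36°, cos 36°); with |VW| = 10.1, W = (-54.05, 20.71). Then |PW| = |W − P| = 57.88.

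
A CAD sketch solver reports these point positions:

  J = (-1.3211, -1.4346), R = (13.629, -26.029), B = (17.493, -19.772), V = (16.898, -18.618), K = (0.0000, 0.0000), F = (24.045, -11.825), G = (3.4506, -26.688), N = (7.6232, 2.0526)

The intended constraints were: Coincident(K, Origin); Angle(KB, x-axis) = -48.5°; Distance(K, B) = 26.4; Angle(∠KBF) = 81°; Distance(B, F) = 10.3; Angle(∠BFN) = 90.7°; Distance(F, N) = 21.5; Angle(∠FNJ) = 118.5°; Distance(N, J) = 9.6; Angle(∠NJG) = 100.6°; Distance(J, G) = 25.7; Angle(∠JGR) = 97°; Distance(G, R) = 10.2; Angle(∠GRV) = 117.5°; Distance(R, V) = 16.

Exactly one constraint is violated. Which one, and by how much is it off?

Distance(R, V) = 16 — off by 7.90.

K = (0.00, 0.00) ✓; KB at -48.50° ✓; |KB| = 26.40 ✓; ∠KBF = 81.00° ✓; |BF| = 10.30 ✓; ∠BFN = 90.70° ✓; |FN| = 21.50 ✓; ∠FNJ = 118.5° ✓; |NJ| = 9.600 ✓; ∠NJG = 100.6° ✓; |JG| = 25.70 ✓; ∠JGR = 97.00° ✓; |GR| = 10.20 ✓; ∠GRV = 117.5° ✓; |RV| = 8.100 ✗.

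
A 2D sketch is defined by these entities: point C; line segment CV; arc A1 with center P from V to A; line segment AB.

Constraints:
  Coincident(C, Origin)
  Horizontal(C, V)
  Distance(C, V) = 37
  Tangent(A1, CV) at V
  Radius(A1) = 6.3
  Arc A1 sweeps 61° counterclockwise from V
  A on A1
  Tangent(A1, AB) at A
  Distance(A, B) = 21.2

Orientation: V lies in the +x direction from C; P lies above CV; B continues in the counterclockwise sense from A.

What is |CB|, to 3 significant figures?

57.1

C is at the origin; CV is horizontal with |CV| = 37.0 and V on the +x side, so V = (37.0, 0.00). Since A1 is tangent to CV there, PV ⟂ CV, so P = V + (0, 6.3) = (37.0, 6.30). On A1, V sits at bearing -90° from P; a 61° counterclockwise sweep puts A at bearing -29°, so A = P + 6.3·(cos -29°, sin -29°) = (42.5, 3.25). The tangent condition forces PA to be normal to AB, so AB runs along (−sin -29°, cos -29°); with |AB| = 21.2, B = (52.8, 21.8). Then |CB| = |B − C| = 57.1.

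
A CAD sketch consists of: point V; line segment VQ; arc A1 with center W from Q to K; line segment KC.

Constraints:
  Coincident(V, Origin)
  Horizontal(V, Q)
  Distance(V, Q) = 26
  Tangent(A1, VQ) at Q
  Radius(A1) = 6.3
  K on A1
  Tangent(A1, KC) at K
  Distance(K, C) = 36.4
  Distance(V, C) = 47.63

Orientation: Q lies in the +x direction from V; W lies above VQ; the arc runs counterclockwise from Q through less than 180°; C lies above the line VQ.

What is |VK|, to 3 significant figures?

33.0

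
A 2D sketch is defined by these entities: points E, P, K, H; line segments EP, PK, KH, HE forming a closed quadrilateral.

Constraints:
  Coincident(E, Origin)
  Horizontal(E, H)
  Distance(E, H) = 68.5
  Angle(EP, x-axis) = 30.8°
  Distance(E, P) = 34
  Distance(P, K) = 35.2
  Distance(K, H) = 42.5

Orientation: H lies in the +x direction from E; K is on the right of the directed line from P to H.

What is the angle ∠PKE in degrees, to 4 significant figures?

58.13°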